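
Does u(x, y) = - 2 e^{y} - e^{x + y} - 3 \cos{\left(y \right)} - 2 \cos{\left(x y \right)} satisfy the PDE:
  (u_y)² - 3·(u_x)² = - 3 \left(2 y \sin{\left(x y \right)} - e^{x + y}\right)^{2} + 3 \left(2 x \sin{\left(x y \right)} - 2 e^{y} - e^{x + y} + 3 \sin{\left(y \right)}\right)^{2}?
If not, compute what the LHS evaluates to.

Evaluate each term of the left-hand side for u = - 2 e^{y} - e^{x + y} - 3 \cos{\left(y \right)} - 2 \cos{\left(x y \right)}.
Derivatives:
  u_y = 2 x \sin{\left(x y \right)} - e^{x} e^{y} - 2 e^{y} + 3 \sin{\left(y \right)}
  u_x = 2 y \sin{\left(x y \right)} - e^{x} e^{y}
Terms:
  (u_y)² = \left(2 x \sin{\left(x y \right)} - 2 e^{y} - e^{x + y} + 3 \sin{\left(y \right)}\right)^{2}
  -3·(u_x)² = - 3 \left(2 y \sin{\left(x y \right)} - e^{x + y}\right)^{2}
Sum: LHS = - 3 \left(2 y \sin{\left(x y \right)} - e^{x + y}\right)^{2} + \left(2 x \sin{\left(x y \right)} - 2 e^{y} - e^{x + y} + 3 \sin{\left(y \right)}\right)^{2}
Given right-hand side: - 3 \left(2 y \sin{\left(x y \right)} - e^{x + y}\right)^{2} + 3 \left(2 x \sin{\left(x y \right)} - 2 e^{y} - e^{x + y} + 3 \sin{\left(y \right)}\right)^{2}. Difference LHS − RHS = - 2 \left(2 x \sin{\left(x y \right)} - 2 e^{y} - e^{x + y} + 3 \sin{\left(y \right)}\right)^{2} ≠ 0, so u is not a solution.

Answer: No, the LHS evaluates to - 3 \left(2 y \sin{\left(x y \right)} - e^{x + y}\right)^{2} + \left(2 x \sin{\left(x y \right)} - 2 e^{y} - e^{x + y} + 3 \sin{\left(y \right)}\right)^{2}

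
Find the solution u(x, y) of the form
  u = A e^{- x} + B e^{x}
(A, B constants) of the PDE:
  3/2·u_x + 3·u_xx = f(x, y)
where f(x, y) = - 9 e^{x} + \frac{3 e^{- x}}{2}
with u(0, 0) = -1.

Substitute the ansatz u = A e^{- x} + B e^{x} into the left-hand side.
Derivatives of the ansatz:
  u_x = - A e^{- x} + B e^{x}
  u_xx = A e^{- x} + B e^{x}
Term by term:
  3/2·u_x = - \frac{3 A e^{- x}}{2} + \frac{3 B e^{x}}{2}
  3·u_xx = 3 A e^{- x} + 3 B e^{x}
So the left-hand side equals
  \frac{3 A e^{- x}}{2} + \frac{9 B e^{x}}{2}
This must equal f(x, y) = - 9 e^{x} + \frac{3 e^{- x}}{2} identically.
Matching coefficients of the independent functions:
  [e^{- x}]:  \frac{3 A}{2} = \frac{3}{2}
  [e^{x}]:  \frac{9 B}{2} = -9
Solving: A = 1, B = -2.
Check against the point condition:
  u(0, 0) = -1  ⟹  A + B = -1  ✓
Hence u(x, y) = - 2 e^{x} + e^{- x}.

Answer: u(x, y) = - 2 e^{x} + e^{- x}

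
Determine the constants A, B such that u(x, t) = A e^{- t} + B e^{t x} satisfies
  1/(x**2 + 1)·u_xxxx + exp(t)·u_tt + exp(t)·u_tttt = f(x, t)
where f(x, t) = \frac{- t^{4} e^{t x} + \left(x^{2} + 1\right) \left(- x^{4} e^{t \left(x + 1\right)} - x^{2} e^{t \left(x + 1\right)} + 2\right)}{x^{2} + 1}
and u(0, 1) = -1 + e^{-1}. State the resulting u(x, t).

Substitute the ansatz u = A e^{- t} + B e^{t x} into the left-hand side.
Derivatives of the ansatz:
  u_xxxx = B t^{4} e^{t x}
  u_tt = A e^{- t} + B x^{2} e^{t x}
  u_tttt = A e^{- t} + B x^{4} e^{t x}
Term by term:
  1/(x**2 + 1)·u_xxxx = \frac{B t^{4} e^{t x}}{x^{2} + 1}
  exp(t)·u_tt = A + B x^{2} e^{t} e^{t x}
  exp(t)·u_tttt = A + B x^{4} e^{t} e^{t x}
So the left-hand side equals
  2 A + \frac{B t^{4} e^{t x}}{x^{2} + 1} + B x^{4} e^{t} e^{t x} + B x^{2} e^{t} e^{t x}
This must equal f(x, t) identically; expanded, f = - \frac{t^{4} e^{t x}}{x^{2} + 1} - x^{4} e^{t} e^{t x} - x^{2} e^{t} e^{t x} + 2.
Matching coefficients of the independent functions:
  [constant term]:  2 A = 2
  [\frac{t^{4} e^{t x}}{x^{2} + 1}, x^{2} e^{t} e^{t x}, x^{4} e^{t} e^{t x}]:  B = -1
Solving: A = 1, B = -1.
Check against the point condition:
  u(0, 1) = -1 + e^{-1}  ⟹  \frac{A}{e} + B = -1 + e^{-1}  ✓
Hence u(x, t) = - e^{t x} + e^{- t}.

Answer: u(x, t) = - e^{t x} + e^{- t}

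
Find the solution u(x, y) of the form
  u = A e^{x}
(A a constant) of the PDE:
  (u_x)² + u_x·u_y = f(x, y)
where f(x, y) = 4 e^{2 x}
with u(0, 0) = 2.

Answer: u(x, y) = 2 e^{x}

Derivation:
Substitute the ansatz u = A e^{x} into the left-hand side.
Derivatives of the ansatz:
  u_x = A e^{x}
  u_y = 0
Term by term:
  (u_x)² = A^{2} e^{2 x}
  u_x·u_y = 0
So the left-hand side equals
  A^{2} e^{2 x}
This must equal f(x, y) = 4 e^{2 x} identically.
Matching coefficients of the independent functions:
  [e^{2 x}]:  A^{2} = 4
These equations allow (A) = (-2) or (2).
Impose the point condition(s):
  u(0, 0) = 2  ⟹  A = 2
Only A = 2 satisfies everything.
Hence u(x, y) = 2 e^{x}.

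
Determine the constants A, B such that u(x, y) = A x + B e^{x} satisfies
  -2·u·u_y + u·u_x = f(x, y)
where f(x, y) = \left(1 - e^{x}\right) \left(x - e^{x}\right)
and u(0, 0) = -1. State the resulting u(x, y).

Substitute the ansatz u = A x + B e^{x} into the left-hand side.
Derivatives of the ansatz:
  u_y = 0
  u_x = A + B e^{x}
Term by term:
  -2·u·u_y = 0
  u·u_x = A^{2} x + A B x e^{x} + A B e^{x} + B^{2} e^{2 x}
So the left-hand side equals
  A^{2} x + A B x e^{x} + A B e^{x} + B^{2} e^{2 x}
This must equal f(x, y) identically; expanded, f = - x e^{x} + x + e^{2 x} - e^{x}.
Matching coefficients of the independent functions:
  [x]:  A^{2} = 1
  [x e^{x}, e^{x}]:  A B = -1
  [e^{2 x}]:  B^{2} = 1
These equations allow (A, B) = (-1, 1) or (1, -1).
Impose the point condition(s):
  u(0, 0) = -1  ⟹  B = -1
Only A = 1, B = -1 satisfies everything.
Hence u(x, y) = x - e^{x}.

Answer: u(x, y) = x - e^{x}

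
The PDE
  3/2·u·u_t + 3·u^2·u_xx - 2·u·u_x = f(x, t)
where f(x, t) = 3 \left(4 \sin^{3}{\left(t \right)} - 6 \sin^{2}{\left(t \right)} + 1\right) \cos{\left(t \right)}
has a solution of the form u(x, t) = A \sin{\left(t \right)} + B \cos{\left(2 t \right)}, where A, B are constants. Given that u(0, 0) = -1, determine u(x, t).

Substitute the ansatz u = A \sin{\left(t \right)} + B \cos{\left(2 t \right)} into the left-hand side.
Derivatives of the ansatz:
  u_t = A \cos{\left(t \right)} - 2 B \sin{\left(2 t \right)}
  u_xx = 0
  u_x = 0
Term by term:
  3/2·u·u_t = \frac{3 A^{2} \sin{\left(t \right)} \cos{\left(t \right)}}{2} - 3 A B \sin{\left(t \right)} \sin{\left(2 t \right)} + \frac{3 A B \cos{\left(t \right)} \cos{\left(2 t \right)}}{2} - 3 B^{2} \sin{\left(2 t \right)} \cos{\left(2 t \right)}
  3·u^2·u_xx = 0
  -2·u·u_x = 0
So the left-hand side equals
  \frac{3 A^{2} \sin{\left(t \right)} \cos{\left(t \right)}}{2} - 3 A B \sin{\left(t \right)} \sin{\left(2 t \right)} + \frac{3 A B \cos{\left(t \right)} \cos{\left(2 t \right)}}{2} - 3 B^{2} \sin{\left(2 t \right)} \cos{\left(2 t \right)}
This must equal f(x, t) identically; expanded, f = - 6 \sin{\left(t \right)} \sin{\left(2 t \right)} + 6 \sin{\left(t \right)} \cos{\left(t \right)} - 3 \sin{\left(2 t \right)} \cos{\left(2 t \right)} + 3 \cos{\left(t \right)} \cos{\left(2 t \right)}.
Matching coefficients of the independent functions:
  [\sin{\left(t \right)} \sin{\left(2 t \right)}]:  - 3 A B = -6
  [\sin{\left(t \right)} \cos{\left(t \right)}]:  \frac{3 A^{2}}{2} = 6
  [\sin{\left(2 t \right)} \cos{\left(2 t \right)}]:  - 3 B^{2} = -3
  [\cos{\left(t \right)} \cos{\left(2 t \right)}]:  \frac{3 A B}{2} = 3
These equations allow (A, B) = (-2, -1) or (2, 1).
Impose the point condition(s):
  u(0, 0) = -1  ⟹  B = -1
Only A = -2, B = -1 satisfies everything.
Hence u(x, t) = - 2 \sin{\left(t \right)} - \cos{\left(2 t \right)}.

Answer: u(x, t) = - 2 \sin{\left(t \right)} - \cos{\left(2 t \right)}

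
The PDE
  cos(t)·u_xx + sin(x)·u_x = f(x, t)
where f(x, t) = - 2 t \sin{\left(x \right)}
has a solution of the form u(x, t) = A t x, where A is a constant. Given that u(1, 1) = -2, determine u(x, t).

Substitute the ansatz u = A t x into the left-hand side.
Derivatives of the ansatz:
  u_xx = 0
  u_x = A t
Term by term:
  cos(t)·u_xx = 0
  sin(x)·u_x = A t \sin{\left(x \right)}
So the left-hand side equals
  A t \sin{\left(x \right)}
This must equal f(x, t) = - 2 t \sin{\left(x \right)} identically.
Matching coefficients of the independent functions:
  [t \sin{\left(x \right)}]:  A = -2
Solving: A = -2.
Check against the point condition:
  u(1, 1) = -2  ⟹  A = -2  ✓
Hence u(x, t) = - 2 t x.

Answer: u(x, t) = - 2 t x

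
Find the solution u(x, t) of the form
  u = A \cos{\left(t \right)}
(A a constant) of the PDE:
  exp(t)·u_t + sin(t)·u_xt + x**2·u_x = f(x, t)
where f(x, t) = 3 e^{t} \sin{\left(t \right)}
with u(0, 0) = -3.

Substitute the ansatz u = A \cos{\left(t \right)} into the left-hand side.
Derivatives of the ansatz:
  u_t = - A \sin{\left(t \right)}
  u_xt = 0
  u_x = 0
Term by term:
  exp(t)·u_t = - A e^{t} \sin{\left(t \right)}
  sin(t)·u_xt = 0
  x**2·u_x = 0
So the left-hand side equals
  - A e^{t} \sin{\left(t \right)}
This must equal f(x, t) = 3 e^{t} \sin{\left(t \right)} identically.
Matching coefficients of the independent functions:
  [e^{t} \sin{\left(t \right)}]:  - A = 3
Solving: A = -3.
Check against the point condition:
  u(0, 0) = -3  ⟹  A = -3  ✓
Hence u(x, t) = - 3 \cos{\left(t \right)}.

Answer: u(x, t) = - 3 \cos{\left(t \right)}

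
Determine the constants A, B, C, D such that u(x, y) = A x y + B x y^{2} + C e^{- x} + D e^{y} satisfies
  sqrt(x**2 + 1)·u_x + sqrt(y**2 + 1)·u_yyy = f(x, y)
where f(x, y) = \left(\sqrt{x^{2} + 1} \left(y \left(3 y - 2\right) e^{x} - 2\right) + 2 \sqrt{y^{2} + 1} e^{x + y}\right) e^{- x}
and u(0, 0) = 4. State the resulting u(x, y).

Substitute the ansatz u = A x y + B x y^{2} + C e^{- x} + D e^{y} into the left-hand side.
Derivatives of the ansatz:
  u_x = A y + B y^{2} - C e^{- x}
  u_yyy = D e^{y}
Term by term:
  sqrt(x**2 + 1)·u_x = A y \sqrt{x^{2} + 1} + B y^{2} \sqrt{x^{2} + 1} - C \sqrt{x^{2} + 1} e^{- x}
  sqrt(y**2 + 1)·u_yyy = D \sqrt{y^{2} + 1} e^{y}
So the left-hand side equals
  A y \sqrt{x^{2} + 1} + B y^{2} \sqrt{x^{2} + 1} - C \sqrt{x^{2} + 1} e^{- x} + D \sqrt{y^{2} + 1} e^{y}
This must equal f(x, y) identically; expanded, f = 3 y^{2} \sqrt{x^{2} + 1} - 2 y \sqrt{x^{2} + 1} - 2 \sqrt{x^{2} + 1} e^{- x} + 2 \sqrt{y^{2} + 1} e^{y}.
Matching coefficients of the independent functions:
  [y \sqrt{x^{2} + 1}]:  A = -2
  [y^{2} \sqrt{x^{2} + 1}]:  B = 3
  [\sqrt{x^{2} + 1} e^{- x}]:  - C = -2
  [\sqrt{y^{2} + 1} e^{y}]:  D = 2
Solving: A = -2, B = 3, C = 2, D = 2.
Check against the point condition:
  u(0, 0) = 4  ⟹  C + D = 4  ✓
Hence u(x, y) = 3 x y^{2} - 2 x y + 2 e^{y} + 2 e^{- x}.

Answer: u(x, y) = 3 x y^{2} - 2 x y + 2 e^{y} + 2 e^{- x}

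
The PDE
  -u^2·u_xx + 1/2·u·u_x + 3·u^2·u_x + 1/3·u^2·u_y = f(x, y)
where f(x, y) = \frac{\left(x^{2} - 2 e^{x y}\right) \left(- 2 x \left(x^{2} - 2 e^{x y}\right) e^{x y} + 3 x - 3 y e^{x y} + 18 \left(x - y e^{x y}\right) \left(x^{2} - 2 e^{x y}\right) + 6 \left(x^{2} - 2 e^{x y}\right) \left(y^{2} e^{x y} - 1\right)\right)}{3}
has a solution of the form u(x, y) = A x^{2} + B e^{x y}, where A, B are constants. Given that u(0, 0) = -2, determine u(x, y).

Substitute the ansatz u = A x^{2} + B e^{x y} into the left-hand side.
Derivatives of the ansatz:
  u_xx = 2 A + B y^{2} e^{x y}
  u_x = 2 A x + B y e^{x y}
  u_y = B x e^{x y}
Term by term:
  -u^2·u_xx = - 2 A^{3} x^{4} - A^{2} B x^{4} y^{2} e^{x y} - 4 A^{2} B x^{2} e^{x y} - 2 A B^{2} x^{2} y^{2} e^{2 x y} - 2 A B^{2} e^{2 x y} - B^{3} y^{2} e^{3 x y}
  1/2·u·u_x = A^{2} x^{3} + \frac{A B x^{2} y e^{x y}}{2} + A B x e^{x y} + \frac{B^{2} y e^{2 x y}}{2}
  3·u^2·u_x = 6 A^{3} x^{5} + 3 A^{2} B x^{4} y e^{x y} + 12 A^{2} B x^{3} e^{x y} + 6 A B^{2} x^{2} y e^{2 x y} + 6 A B^{2} x e^{2 x y} + 3 B^{3} y e^{3 x y}
  1/3·u^2·u_y = \frac{A^{2} B x^{5} e^{x y}}{3} + \frac{2 A B^{2} x^{3} e^{2 x y}}{3} + \frac{B^{3} x e^{3 x y}}{3}
So the left-hand side equals
  6 A^{3} x^{5} - 2 A^{3} x^{4} + \frac{A^{2} B x^{5} e^{x y}}{3} - A^{2} B x^{4} y^{2} e^{x y} + 3 A^{2} B x^{4} y e^{x y} + 12 A^{2} B x^{3} e^{x y} - 4 A^{2} B x^{2} e^{x y} + A^{2} x^{3} + \frac{2 A B^{2} x^{3} e^{2 x y}}{3} - 2 A B^{2} x^{2} y^{2} e^{2 x y} + 6 A B^{2} x^{2} y e^{2 x y} + 6 A B^{2} x e^{2 x y} - 2 A B^{2} e^{2 x y} + \frac{A B x^{2} y e^{x y}}{2} + A B x e^{x y} + \frac{B^{3} x e^{3 x y}}{3} - B^{3} y^{2} e^{3 x y} + 3 B^{3} y e^{3 x y} + \frac{B^{2} y e^{2 x y}}{2}
This must equal f(x, y) identically; expanded, f = - \frac{2 x^{5} e^{x y}}{3} + 6 x^{5} + 2 x^{4} y^{2} e^{x y} - 6 x^{4} y e^{x y} - 2 x^{4} + \frac{8 x^{3} e^{2 x y}}{3} - 24 x^{3} e^{x y} + x^{3} - 8 x^{2} y^{2} e^{2 x y} + 24 x^{2} y e^{2 x y} - x^{2} y e^{x y} + 8 x^{2} e^{x y} - \frac{8 x e^{3 x y}}{3} + 24 x e^{2 x y} - 2 x e^{x y} + 8 y^{2} e^{3 x y} - 24 y e^{3 x y} + 2 y e^{2 x y} - 8 e^{2 x y}.
Matching coefficients of the independent functions:
(each divided by its leading coefficient; functions giving the same equation are listed together)
  [x^{3}]:  A^{2} - 1 = 0
  [x^{4}, x^{5}]:  A^{3} - 1 = 0
  [x e^{x y}, x^{2} y e^{x y}]:  A B + 2 = 0
  [x e^{2 x y}, x^{3} e^{2 x y}, x^{2} y e^{2 x y}, …]:  A B^{2} - 4 = 0
  [x e^{3 x y}, y e^{3 x y}, y^{2} e^{3 x y}]:  B^{3} + 8 = 0
  [x^{2} e^{x y}, x^{3} e^{x y}, x^{5} e^{x y}, …]:  A^{2} B + 2 = 0
  [y e^{2 x y}]:  B^{2} - 4 = 0
Solving: A = 1, B = -2.
Check against the point condition:
  u(0, 0) = -2  ⟹  B = -2  ✓
Hence u(x, y) = x^{2} - 2 e^{x y}.

Answer: u(x, y) = x^{2} - 2 e^{x y}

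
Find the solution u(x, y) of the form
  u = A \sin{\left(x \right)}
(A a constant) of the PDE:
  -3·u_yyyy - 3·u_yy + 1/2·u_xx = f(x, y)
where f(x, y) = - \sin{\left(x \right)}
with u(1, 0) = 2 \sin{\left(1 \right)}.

Answer: u(x, y) = 2 \sin{\left(x \right)}

Derivation:
Substitute the ansatz u = A \sin{\left(x \right)} into the left-hand side.
Derivatives of the ansatz:
  u_yyyy = 0
  u_yy = 0
  u_xx = - A \sin{\left(x \right)}
Term by term:
  -3·u_yyyy = 0
  -3·u_yy = 0
  1/2·u_xx = - \frac{A \sin{\left(x \right)}}{2}
So the left-hand side equals
  - \frac{A \sin{\left(x \right)}}{2}
This must equal f(x, y) = - \sin{\left(x \right)} identically.
Matching coefficients of the independent functions:
  [\sin{\left(x \right)}]:  - \frac{A}{2} = -1
Solving: A = 2.
Check against the point condition:
  u(1, 0) = 2 \sin{\left(1 \right)}  ⟹  A \sin{\left(1 \right)} = 2 \sin{\left(1 \right)}  ✓
Hence u(x, y) = 2 \sin{\left(x \right)}.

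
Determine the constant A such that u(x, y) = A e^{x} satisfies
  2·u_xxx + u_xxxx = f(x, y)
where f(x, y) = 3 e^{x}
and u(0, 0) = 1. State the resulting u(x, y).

Substitute the ansatz u = A e^{x} into the left-hand side.
Derivatives of the ansatz:
  u_xxx = A e^{x}
  u_xxxx = A e^{x}
Term by term:
  2·u_xxx = 2 A e^{x}
  u_xxxx = A e^{x}
So the left-hand side equals
  3 A e^{x}
This must equal f(x, y) = 3 e^{x} identically.
Matching coefficients of the independent functions:
  [e^{x}]:  3 A = 3
Solving: A = 1.
Check against the point condition:
  u(0, 0) = 1  ⟹  A = 1  ✓
Hence u(x, y) = e^{x}.

Answer: u(x, y) = e^{x}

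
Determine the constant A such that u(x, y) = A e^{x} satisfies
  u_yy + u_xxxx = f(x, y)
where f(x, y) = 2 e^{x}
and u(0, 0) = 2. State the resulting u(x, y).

Substitute the ansatz u = A e^{x} into the left-hand side.
Derivatives of the ansatz:
  u_yy = 0
  u_xxxx = A e^{x}
Term by term:
  u_yy = 0
  u_xxxx = A e^{x}
So the left-hand side equals
  A e^{x}
This must equal f(x, y) = 2 e^{x} identically.
Matching coefficients of the independent functions:
  [e^{x}]:  A = 2
Solving: A = 2.
Check against the point condition:
  u(0, 0) = 2  ⟹  A = 2  ✓
Hence u(x, y) = 2 e^{x}.

Answer: u(x, y) = 2 e^{x}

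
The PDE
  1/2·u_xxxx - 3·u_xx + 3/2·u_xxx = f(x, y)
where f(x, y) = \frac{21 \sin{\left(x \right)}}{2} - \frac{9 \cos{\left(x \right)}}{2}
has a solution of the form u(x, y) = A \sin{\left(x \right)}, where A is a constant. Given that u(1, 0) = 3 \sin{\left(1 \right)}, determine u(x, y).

Substitute the ansatz u = A \sin{\left(x \right)} into the left-hand side.
Derivatives of the ansatz:
  u_xxxx = A \sin{\left(x \right)}
  u_xx = - A \sin{\left(x \right)}
  u_xxx = - A \cos{\left(x \right)}
Term by term:
  1/2·u_xxxx = \frac{A \sin{\left(x \right)}}{2}
  -3·u_xx = 3 A \sin{\left(x \right)}
  3/2·u_xxx = - \frac{3 A \cos{\left(x \right)}}{2}
So the left-hand side equals
  \frac{7 A \sin{\left(x \right)}}{2} - \frac{3 A \cos{\left(x \right)}}{2}
This must equal f(x, y) = \frac{21 \sin{\left(x \right)}}{2} - \frac{9 \cos{\left(x \right)}}{2} identically.
Matching coefficients of the independent functions:
  [\sin{\left(x \right)}]:  \frac{7 A}{2} = \frac{21}{2}
  [\cos{\left(x \right)}]:  - \frac{3 A}{2} = - \frac{9}{2}
Solving: A = 3.
Check against the point condition:
  u(1, 0) = 3 \sin{\left(1 \right)}  ⟹  A \sin{\left(1 \right)} = 3 \sin{\left(1 \right)}  ✓
Hence u(x, y) = 3 \sin{\left(x \right)}.

Answer: u(x, y) = 3 \sin{\left(x \right)}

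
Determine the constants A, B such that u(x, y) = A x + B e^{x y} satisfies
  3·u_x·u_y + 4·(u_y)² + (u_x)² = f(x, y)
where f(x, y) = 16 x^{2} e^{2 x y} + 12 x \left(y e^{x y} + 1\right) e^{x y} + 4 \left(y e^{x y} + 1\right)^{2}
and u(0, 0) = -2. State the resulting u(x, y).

Substitute the ansatz u = A x + B e^{x y} into the left-hand side.
Derivatives of the ansatz:
  u_x = A + B y e^{x y}
  u_y = B x e^{x y}
Term by term:
  3·u_x·u_y = 3 A B x e^{x y} + 3 B^{2} x y e^{2 x y}
  4·(u_y)² = 4 B^{2} x^{2} e^{2 x y}
  (u_x)² = A^{2} + 2 A B y e^{x y} + B^{2} y^{2} e^{2 x y}
So the left-hand side equals
  A^{2} + 3 A B x e^{x y} + 2 A B y e^{x y} + 4 B^{2} x^{2} e^{2 x y} + 3 B^{2} x y e^{2 x y} + B^{2} y^{2} e^{2 x y}
This must equal f(x, y) identically; expanded, f = 16 x^{2} e^{2 x y} + 12 x y e^{2 x y} + 12 x e^{x y} + 4 y^{2} e^{2 x y} + 8 y e^{x y} + 4.
Matching coefficients of the independent functions:
  [constant term]:  A^{2} = 4
  [x e^{x y}]:  3 A B = 12
  [x^{2} e^{2 x y}]:  4 B^{2} = 16
  [y e^{x y}]:  2 A B = 8
  [y^{2} e^{2 x y}]:  B^{2} = 4
  [x y e^{2 x y}]:  3 B^{2} = 12
These equations allow (A, B) = (-2, -2) or (2, 2).
Impose the point condition(s):
  u(0, 0) = -2  ⟹  B = -2
Only A = -2, B = -2 satisfies everything.
Hence u(x, y) = - 2 x - 2 e^{x y}.

Answer: u(x, y) = - 2 x - 2 e^{x y}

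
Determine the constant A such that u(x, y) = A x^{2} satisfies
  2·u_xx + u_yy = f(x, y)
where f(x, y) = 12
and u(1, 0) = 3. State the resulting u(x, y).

Substitute the ansatz u = A x^{2} into the left-hand side.
Derivatives of the ansatz:
  u_xx = 2 A
  u_yy = 0
Term by term:
  2·u_xx = 4 A
  u_yy = 0
So the left-hand side equals
  4 A
This must equal f(x, y) = 12 identically.
Matching coefficients of the independent functions:
  [constant term]:  4 A = 12
Solving: A = 3.
Check against the point condition:
  u(1, 0) = 3  ⟹  A = 3  ✓
Hence u(x, y) = 3 x^{2}.

Answer: u(x, y) = 3 x^{2}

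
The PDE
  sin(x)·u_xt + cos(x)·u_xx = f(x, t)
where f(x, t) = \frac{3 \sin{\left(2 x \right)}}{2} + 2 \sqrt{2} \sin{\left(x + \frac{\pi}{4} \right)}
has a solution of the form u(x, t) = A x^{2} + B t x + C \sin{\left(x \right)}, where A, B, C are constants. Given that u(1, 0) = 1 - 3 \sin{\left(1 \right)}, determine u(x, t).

Substitute the ansatz u = A x^{2} + B t x + C \sin{\left(x \right)} into the left-hand side.
Derivatives of the ansatz:
  u_xt = B
  u_xx = 2 A - C \sin{\left(x \right)}
Term by term:
  sin(x)·u_xt = B \sin{\left(x \right)}
  cos(x)·u_xx = 2 A \cos{\left(x \right)} - C \sin{\left(x \right)} \cos{\left(x \right)}
So the left-hand side equals
  2 A \cos{\left(x \right)} + B \sin{\left(x \right)} - C \sin{\left(x \right)} \cos{\left(x \right)}
This must equal f(x, t) identically; expanded, f = 3 \sin{\left(x \right)} \cos{\left(x \right)} + 2 \sin{\left(x \right)} + 2 \cos{\left(x \right)}.
Matching coefficients of the independent functions:
  [\sin{\left(x \right)} \cos{\left(x \right)}]:  - C = 3
  [\sin{\left(x \right)}]:  B = 2
  [\cos{\left(x \right)}]:  2 A = 2
Solving: A = 1, B = 2, C = -3.
Check against the point condition:
  u(1, 0) = 1 - 3 \sin{\left(1 \right)}  ⟹  A + C \sin{\left(1 \right)} = 1 - 3 \sin{\left(1 \right)}  ✓
Hence u(x, t) = 2 t x + x^{2} - 3 \sin{\left(x \right)}.

Answer: u(x, t) = 2 t x + x^{2} - 3 \sin{\left(x \right)}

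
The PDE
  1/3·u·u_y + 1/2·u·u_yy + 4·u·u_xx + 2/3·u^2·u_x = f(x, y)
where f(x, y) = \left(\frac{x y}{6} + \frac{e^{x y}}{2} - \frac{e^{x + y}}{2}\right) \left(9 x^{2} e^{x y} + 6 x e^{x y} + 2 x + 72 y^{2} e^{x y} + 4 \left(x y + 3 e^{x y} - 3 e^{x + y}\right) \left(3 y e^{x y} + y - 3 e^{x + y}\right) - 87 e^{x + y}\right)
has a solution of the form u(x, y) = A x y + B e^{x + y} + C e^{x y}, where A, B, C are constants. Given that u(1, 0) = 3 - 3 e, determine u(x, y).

Substitute the ansatz u = A x y + B e^{x + y} + C e^{x y} into the left-hand side.
Derivatives of the ansatz:
  u_y = A x + B e^{x} e^{y} + C x e^{x y}
  u_yy = B e^{x} e^{y} + C x^{2} e^{x y}
  u_xx = B e^{x} e^{y} + C y^{2} e^{x y}
  u_x = A y + B e^{x} e^{y} + C y e^{x y}
Term by term:
  1/3·u·u_y = \frac{A^{2} x^{2} y}{3} + \frac{A B x y e^{x} e^{y}}{3} + \frac{A B x e^{x} e^{y}}{3} + \frac{A C x^{2} y e^{x y}}{3} + \frac{A C x e^{x y}}{3} + \frac{B^{2} e^{2 x} e^{2 y}}{3} + \frac{B C x e^{x} e^{y} e^{x y}}{3} + \frac{B C e^{x} e^{y} e^{x y}}{3} + \frac{C^{2} x e^{2 x y}}{3}
  1/2·u·u_yy = \frac{A B x y e^{x} e^{y}}{2} + \frac{A C x^{3} y e^{x y}}{2} + \frac{B^{2} e^{2 x} e^{2 y}}{2} + \frac{B C x^{2} e^{x} e^{y} e^{x y}}{2} + \frac{B C e^{x} e^{y} e^{x y}}{2} + \frac{C^{2} x^{2} e^{2 x y}}{2}
  4·u·u_xx = 4 A B x y e^{x} e^{y} + 4 A C x y^{3} e^{x y} + 4 B^{2} e^{2 x} e^{2 y} + 4 B C y^{2} e^{x} e^{y} e^{x y} + 4 B C e^{x} e^{y} e^{x y} + 4 C^{2} y^{2} e^{2 x y}
  2/3·u^2·u_x = \frac{2 A^{3} x^{2} y^{3}}{3} + \frac{2 A^{2} B x^{2} y^{2} e^{x} e^{y}}{3} + \frac{4 A^{2} B x y^{2} e^{x} e^{y}}{3} + \frac{2 A^{2} C x^{2} y^{3} e^{x y}}{3} + \frac{4 A^{2} C x y^{2} e^{x y}}{3} + \frac{4 A B^{2} x y e^{2 x} e^{2 y}}{3} + \frac{2 A B^{2} y e^{2 x} e^{2 y}}{3} + \frac{4 A B C x y^{2} e^{x} e^{y} e^{x y}}{3} + \frac{4 A B C x y e^{x} e^{y} e^{x y}}{3} + \frac{4 A B C y e^{x} e^{y} e^{x y}}{3} + \frac{4 A C^{2} x y^{2} e^{2 x y}}{3} + \frac{2 A C^{2} y e^{2 x y}}{3} + \frac{2 B^{3} e^{3 x} e^{3 y}}{3} + \frac{2 B^{2} C y e^{2 x} e^{2 y} e^{x y}}{3} + \frac{4 B^{2} C e^{2 x} e^{2 y} e^{x y}}{3} + \frac{4 B C^{2} y e^{x} e^{y} e^{2 x y}}{3} + \frac{2 B C^{2} e^{x} e^{y} e^{2 x y}}{3} + \frac{2 C^{3} y e^{3 x y}}{3}
Sum these and collect like terms in the independent variables.
This must equal f(x, y) identically; expanded, f = \frac{3 x^{3} y e^{x y}}{2} + 2 x^{2} y^{3} e^{x y} + \frac{2 x^{2} y^{3}}{3} - 2 x^{2} y^{2} e^{x} e^{y} + x^{2} y e^{x y} + \frac{x^{2} y}{3} - \frac{9 x^{2} e^{x} e^{y} e^{x y}}{2} + \frac{9 x^{2} e^{2 x y}}{2} + 12 x y^{3} e^{x y} - 12 x y^{2} e^{x} e^{y} e^{x y} - 4 x y^{2} e^{x} e^{y} + 12 x y^{2} e^{2 x y} + 4 x y^{2} e^{x y} + 12 x y e^{2 x} e^{2 y} - 12 x y e^{x} e^{y} e^{x y} - \frac{29 x y e^{x} e^{y}}{2} - 3 x e^{x} e^{y} e^{x y} - x e^{x} e^{y} + 3 x e^{2 x y} + x e^{x y} - 36 y^{2} e^{x} e^{y} e^{x y} + 36 y^{2} e^{2 x y} + 18 y e^{2 x} e^{2 y} e^{x y} + 6 y e^{2 x} e^{2 y} - 36 y e^{x} e^{y} e^{2 x y} - 12 y e^{x} e^{y} e^{x y} + 18 y e^{3 x y} + 6 y e^{2 x y} - 18 e^{3 x} e^{3 y} + 36 e^{2 x} e^{2 y} e^{x y} + \frac{87 e^{2 x} e^{2 y}}{2} - 18 e^{x} e^{y} e^{2 x y} - \frac{87 e^{x} e^{y} e^{x y}}{2}.
Matching coefficients of the independent functions:
(each divided by its leading coefficient; functions giving the same equation are listed together)
  [x e^{x y}, x y^{3} e^{x y}, x^{2} y e^{x y}, …]:  A C - 3 = 0
  [x e^{2 x y}, x^{2} e^{2 x y}, y^{2} e^{2 x y}]:  C^{2} - 9 = 0
  [x^{2} y]:  A^{2} - 1 = 0
  [x^{2} y^{3}]:  A^{3} - 1 = 0
  [y e^{2 x y}, x y^{2} e^{2 x y}]:  A C^{2} - 9 = 0
  [y e^{3 x y}]:  C^{3} - 27 = 0
  [e^{2 x} e^{2 y}]:  B^{2} - 9 = 0
  [e^{3 x} e^{3 y}]:  B^{3} + 27 = 0
  [x y^{2} e^{x y}, x^{2} y^{3} e^{x y}]:  A^{2} C - 3 = 0
  [x e^{x} e^{y}, x y e^{x} e^{y}]:  A B + 3 = 0
  [y e^{2 x} e^{2 y}, x y e^{2 x} e^{2 y}]:  A B^{2} - 9 = 0
  [e^{x} e^{y} e^{x y}, x e^{x} e^{y} e^{x y}, x^{2} e^{x} e^{y} e^{x y}, …]:  B C + 9 = 0
  [e^{x} e^{y} e^{2 x y}, y e^{x} e^{y} e^{2 x y}]:  B C^{2} + 27 = 0
  [e^{2 x} e^{2 y} e^{x y}, y e^{2 x} e^{2 y} e^{x y}]:  B^{2} C - 27 = 0
  [x y^{2} e^{x} e^{y}, x^{2} y^{2} e^{x} e^{y}]:  A^{2} B + 3 = 0
  [y e^{x} e^{y} e^{x y}, x y e^{x} e^{y} e^{x y}, x y^{2} e^{x} e^{y} e^{x y}]:  A B C + 9 = 0
Solving: A = 1, B = -3, C = 3.
Check against the point condition:
  u(1, 0) = 3 - 3 e  ⟹  e B + C = 3 - 3 e  ✓
Hence u(x, y) = x y + 3 e^{x y} - 3 e^{x + y}.

Answer: u(x, y) = x y + 3 e^{x y} - 3 e^{x + y}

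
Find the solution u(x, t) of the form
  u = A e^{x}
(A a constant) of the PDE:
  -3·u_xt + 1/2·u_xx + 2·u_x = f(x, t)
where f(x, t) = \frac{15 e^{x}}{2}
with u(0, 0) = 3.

Answer: u(x, t) = 3 e^{x}

Derivation:
Substitute the ansatz u = A e^{x} into the left-hand side.
Derivatives of the ansatz:
  u_xt = 0
  u_xx = A e^{x}
  u_x = A e^{x}
Term by term:
  -3·u_xt = 0
  1/2·u_xx = \frac{A e^{x}}{2}
  2·u_x = 2 A e^{x}
So the left-hand side equals
  \frac{5 A e^{x}}{2}
This must equal f(x, t) = \frac{15 e^{x}}{2} identically.
Matching coefficients of the independent functions:
  [e^{x}]:  \frac{5 A}{2} = \frac{15}{2}
Solving: A = 3.
Check against the point condition:
  u(0, 0) = 3  ⟹  A = 3  ✓
Hence u(x, t) = 3 e^{x}.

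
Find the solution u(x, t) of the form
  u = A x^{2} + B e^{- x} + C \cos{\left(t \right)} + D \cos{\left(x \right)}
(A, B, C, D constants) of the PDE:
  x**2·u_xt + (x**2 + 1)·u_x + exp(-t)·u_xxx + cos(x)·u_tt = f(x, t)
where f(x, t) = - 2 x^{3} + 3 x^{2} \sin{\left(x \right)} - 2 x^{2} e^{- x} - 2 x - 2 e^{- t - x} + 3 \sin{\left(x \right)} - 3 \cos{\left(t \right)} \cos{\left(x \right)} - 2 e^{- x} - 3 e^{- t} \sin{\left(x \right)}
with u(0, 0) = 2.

Substitute the ansatz u = A x^{2} + B e^{- x} + C \cos{\left(t \right)} + D \cos{\left(x \right)} into the left-hand side.
Derivatives of the ansatz:
  u_xt = 0
  u_x = 2 A x - B e^{- x} - D \sin{\left(x \right)}
  u_xxx = - B e^{- x} + D \sin{\left(x \right)}
  u_tt = - C \cos{\left(t \right)}
Term by term:
  x**2·u_xt = 0
  (x**2 + 1)·u_x = 2 A x^{3} + 2 A x - B x^{2} e^{- x} - B e^{- x} - D x^{2} \sin{\left(x \right)} - D \sin{\left(x \right)}
  exp(-t)·u_xxx = - B e^{- t} e^{- x} + D e^{- t} \sin{\left(x \right)}
  cos(x)·u_tt = - C \cos{\left(t \right)} \cos{\left(x \right)}
So the left-hand side equals
  2 A x^{3} + 2 A x - B x^{2} e^{- x} - B e^{- x} - B e^{- t} e^{- x} - C \cos{\left(t \right)} \cos{\left(x \right)} - D x^{2} \sin{\left(x \right)} - D \sin{\left(x \right)} + D e^{- t} \sin{\left(x \right)}
This must equal f(x, t) identically; expanded, f = - 2 x^{3} + 3 x^{2} \sin{\left(x \right)} - 2 x^{2} e^{- x} - 2 x + 3 \sin{\left(x \right)} - 3 \cos{\left(t \right)} \cos{\left(x \right)} - 2 e^{- x} - 3 e^{- t} \sin{\left(x \right)} - 2 e^{- t} e^{- x}.
Matching coefficients of the independent functions:
  [x, x^{3}]:  2 A = -2
  [x^{2} e^{- x}, e^{- t} e^{- x}, e^{- x}]:  - B = -2
  [x^{2} \sin{\left(x \right)}, \sin{\left(x \right)}]:  - D = 3
  [e^{- t} \sin{\left(x \right)}]:  D = -3
  [\cos{\left(t \right)} \cos{\left(x \right)}]:  - C = -3
Solving: A = -1, B = 2, C = 3, D = -3.
Check against the point condition:
  u(0, 0) = 2  ⟹  B + C + D = 2  ✓
Hence u(x, t) = - x^{2} + 3 \cos{\left(t \right)} - 3 \cos{\left(x \right)} + 2 e^{- x}.

Answer: u(x, t) = - x^{2} + 3 \cos{\left(t \right)} - 3 \cos{\left(x \right)} + 2 e^{- x}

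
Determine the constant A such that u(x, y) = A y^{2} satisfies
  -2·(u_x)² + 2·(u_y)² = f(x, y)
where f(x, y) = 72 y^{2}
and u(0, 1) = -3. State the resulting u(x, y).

Substitute the ansatz u = A y^{2} into the left-hand side.
Derivatives of the ansatz:
  u_x = 0
  u_y = 2 A y
Term by term:
  -2·(u_x)² = 0
  2·(u_y)² = 8 A^{2} y^{2}
So the left-hand side equals
  8 A^{2} y^{2}
This must equal f(x, y) = 72 y^{2} identically.
Matching coefficients of the independent functions:
  [y^{2}]:  8 A^{2} = 72
These equations allow (A) = (-3) or (3).
Impose the point condition(s):
  u(0, 1) = -3  ⟹  A = -3
Only A = -3 satisfies everything.
Hence u(x, y) = - 3 y^{2}.

Answer: u(x, y) = - 3 y^{2}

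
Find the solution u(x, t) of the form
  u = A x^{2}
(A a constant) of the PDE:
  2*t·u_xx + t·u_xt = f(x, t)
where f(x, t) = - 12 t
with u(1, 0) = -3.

Substitute the ansatz u = A x^{2} into the left-hand side.
Derivatives of the ansatz:
  u_xx = 2 A
  u_xt = 0
Term by term:
  2*t·u_xx = 4 A t
  t·u_xt = 0
So the left-hand side equals
  4 A t
This must equal f(x, t) = - 12 t identically.
Matching coefficients of the independent functions:
  [t]:  4 A = -12
Solving: A = -3.
Check against the point condition:
  u(1, 0) = -3  ⟹  A = -3  ✓
Hence u(x, t) = - 3 x^{2}.

Answer: u(x, t) = - 3 x^{2}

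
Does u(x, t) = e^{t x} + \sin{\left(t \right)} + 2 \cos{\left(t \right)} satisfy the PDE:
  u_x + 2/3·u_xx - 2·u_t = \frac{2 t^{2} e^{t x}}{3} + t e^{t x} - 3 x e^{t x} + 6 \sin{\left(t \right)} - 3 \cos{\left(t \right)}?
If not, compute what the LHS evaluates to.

Evaluate each term of the left-hand side for u = e^{t x} + \sin{\left(t \right)} + 2 \cos{\left(t \right)}.
Derivatives:
  u_x = t e^{t x}
  u_xx = t^{2} e^{t x}
  u_t = x e^{t x} - 2 \sin{\left(t \right)} + \cos{\left(t \right)}
Terms:
  u_x = t e^{t x}
  2/3·u_xx = \frac{2 t^{2} e^{t x}}{3}
  -2·u_t = - 2 x e^{t x} + 4 \sin{\left(t \right)} - 2 \cos{\left(t \right)}
Sum: LHS = \frac{2 t^{2} e^{t x}}{3} + t e^{t x} - 2 x e^{t x} + 4 \sin{\left(t \right)} - 2 \cos{\left(t \right)}
Given right-hand side: \frac{2 t^{2} e^{t x}}{3} + t e^{t x} - 3 x e^{t x} + 6 \sin{\left(t \right)} - 3 \cos{\left(t \right)}. Difference LHS − RHS = x e^{t x} - 2 \sin{\left(t \right)} + \cos{\left(t \right)} ≠ 0, so u is not a solution.

Answer: No, the LHS evaluates to \frac{2 t^{2} e^{t x}}{3} + t e^{t x} - 2 x e^{t x} + 4 \sin{\left(t \right)} - 2 \cos{\left(t \right)}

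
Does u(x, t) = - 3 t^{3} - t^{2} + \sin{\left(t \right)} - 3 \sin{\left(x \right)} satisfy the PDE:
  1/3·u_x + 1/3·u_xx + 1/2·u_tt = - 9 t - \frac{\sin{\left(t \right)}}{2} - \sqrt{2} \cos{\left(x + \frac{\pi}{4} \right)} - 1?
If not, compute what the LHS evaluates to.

Evaluate each term of the left-hand side for u = - 3 t^{3} - t^{2} + \sin{\left(t \right)} - 3 \sin{\left(x \right)}.
Derivatives:
  u_x = - 3 \cos{\left(x \right)}
  u_xx = 3 \sin{\left(x \right)}
  u_tt = - 18 t - \sin{\left(t \right)} - 2
Terms:
  1/3·u_x = - \cos{\left(x \right)}
  1/3·u_xx = \sin{\left(x \right)}
  1/2·u_tt = - 9 t - \frac{\sin{\left(t \right)}}{2} - 1
Sum: LHS = - 9 t - \frac{\sin{\left(t \right)}}{2} - \sqrt{2} \cos{\left(x + \frac{\pi}{4} \right)} - 1
This is exactly the given right-hand side, so u is a solution.

Answer: Yes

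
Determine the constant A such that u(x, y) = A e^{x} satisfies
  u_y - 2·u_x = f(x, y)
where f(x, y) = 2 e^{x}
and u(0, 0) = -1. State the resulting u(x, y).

Answer: u(x, y) = - e^{x}

Derivation:
Substitute the ansatz u = A e^{x} into the left-hand side.
Derivatives of the ansatz:
  u_y = 0
  u_x = A e^{x}
Term by term:
  u_y = 0
  -2·u_x = - 2 A e^{x}
So the left-hand side equals
  - 2 A e^{x}
This must equal f(x, y) = 2 e^{x} identically.
Matching coefficients of the independent functions:
  [e^{x}]:  - 2 A = 2
Solving: A = -1.
Check against the point condition:
  u(0, 0) = -1  ⟹  A = -1  ✓
Hence u(x, y) = - e^{x}.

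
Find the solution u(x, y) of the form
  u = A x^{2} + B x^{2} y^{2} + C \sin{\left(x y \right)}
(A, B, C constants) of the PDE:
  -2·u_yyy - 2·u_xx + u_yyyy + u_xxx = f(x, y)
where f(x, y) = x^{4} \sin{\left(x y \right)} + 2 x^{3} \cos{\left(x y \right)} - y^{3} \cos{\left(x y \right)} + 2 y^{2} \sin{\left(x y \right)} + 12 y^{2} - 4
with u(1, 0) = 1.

Substitute the ansatz u = A x^{2} + B x^{2} y^{2} + C \sin{\left(x y \right)} into the left-hand side.
Derivatives of the ansatz:
  u_yyy = - C x^{3} \cos{\left(x y \right)}
  u_xx = 2 A + 2 B y^{2} - C y^{2} \sin{\left(x y \right)}
  u_yyyy = C x^{4} \sin{\left(x y \right)}
  u_xxx = - C y^{3} \cos{\left(x y \right)}
Term by term:
  -2·u_yyy = 2 C x^{3} \cos{\left(x y \right)}
  -2·u_xx = - 4 A - 4 B y^{2} + 2 C y^{2} \sin{\left(x y \right)}
  u_yyyy = C x^{4} \sin{\left(x y \right)}
  u_xxx = - C y^{3} \cos{\left(x y \right)}
So the left-hand side equals
  - 4 A - 4 B y^{2} + C x^{4} \sin{\left(x y \right)} + 2 C x^{3} \cos{\left(x y \right)} - C y^{3} \cos{\left(x y \right)} + 2 C y^{2} \sin{\left(x y \right)}
This must equal f(x, y) = x^{4} \sin{\left(x y \right)} + 2 x^{3} \cos{\left(x y \right)} - y^{3} \cos{\left(x y \right)} + 2 y^{2} \sin{\left(x y \right)} + 12 y^{2} - 4 identically.
Matching coefficients of the independent functions:
  [constant term]:  - 4 A = -4
  [y^{2}]:  - 4 B = 12
  [x^{3} \cos{\left(x y \right)}, y^{2} \sin{\left(x y \right)}]:  2 C = 2
  [x^{4} \sin{\left(x y \right)}]:  C = 1
  [y^{3} \cos{\left(x y \right)}]:  - C = -1
Solving: A = 1, B = -3, C = 1.
Check against the point condition:
  u(1, 0) = 1  ⟹  A = 1  ✓
Hence u(x, y) = - 3 x^{2} y^{2} + x^{2} + \sin{\left(x y \right)}.

Answer: u(x, y) = - 3 x^{2} y^{2} + x^{2} + \sin{\left(x y \right)}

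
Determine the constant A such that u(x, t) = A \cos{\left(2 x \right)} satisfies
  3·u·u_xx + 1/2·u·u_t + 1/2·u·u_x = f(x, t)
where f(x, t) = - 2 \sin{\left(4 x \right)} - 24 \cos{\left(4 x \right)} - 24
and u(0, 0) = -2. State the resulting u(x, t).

Substitute the ansatz u = A \cos{\left(2 x \right)} into the left-hand side.
Derivatives of the ansatz:
  u_xx = - 4 A \cos{\left(2 x \right)}
  u_t = 0
  u_x = - 2 A \sin{\left(2 x \right)}
Term by term:
  3·u·u_xx = - 12 A^{2} \cos^{2}{\left(2 x \right)}
  1/2·u·u_t = 0
  1/2·u·u_x = - A^{2} \sin{\left(2 x \right)} \cos{\left(2 x \right)}
So the left-hand side equals
  - A^{2} \sin{\left(2 x \right)} \cos{\left(2 x \right)} - 12 A^{2} \cos^{2}{\left(2 x \right)}
This must equal f(x, t) identically; expanded, f = - 4 \sin{\left(2 x \right)} \cos{\left(2 x \right)} - 48 \cos^{2}{\left(2 x \right)}.
Matching coefficients of the independent functions:
  [\sin{\left(2 x \right)} \cos{\left(2 x \right)}]:  - A^{2} = -4
  [\cos^{2}{\left(2 x \right)}]:  - 12 A^{2} = -48
These equations allow (A) = (-2) or (2).
Impose the point condition(s):
  u(0, 0) = -2  ⟹  A = -2
Only A = -2 satisfies everything.
Hence u(x, t) = - 2 \cos{\left(2 x \right)}.

Answer: u(x, t) = - 2 \cos{\left(2 x \right)}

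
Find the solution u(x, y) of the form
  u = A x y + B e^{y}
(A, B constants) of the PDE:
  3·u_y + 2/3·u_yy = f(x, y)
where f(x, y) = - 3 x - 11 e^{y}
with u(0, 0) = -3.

Substitute the ansatz u = A x y + B e^{y} into the left-hand side.
Derivatives of the ansatz:
  u_y = A x + B e^{y}
  u_yy = B e^{y}
Term by term:
  3·u_y = 3 A x + 3 B e^{y}
  2/3·u_yy = \frac{2 B e^{y}}{3}
So the left-hand side equals
  3 A x + \frac{11 B e^{y}}{3}
This must equal f(x, y) = - 3 x - 11 e^{y} identically.
Matching coefficients of the independent functions:
  [x]:  3 A = -3
  [e^{y}]:  \frac{11 B}{3} = -11
Solving: A = -1, B = -3.
Check against the point condition:
  u(0, 0) = -3  ⟹  B = -3  ✓
Hence u(x, y) = - x y - 3 e^{y}.

Answer: u(x, y) = - x y - 3 e^{y}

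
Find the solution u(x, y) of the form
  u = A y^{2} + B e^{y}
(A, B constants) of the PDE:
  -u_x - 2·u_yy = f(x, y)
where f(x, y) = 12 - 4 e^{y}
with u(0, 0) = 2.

Answer: u(x, y) = - 3 y^{2} + 2 e^{y}

Derivation:
Substitute the ansatz u = A y^{2} + B e^{y} into the left-hand side.
Derivatives of the ansatz:
  u_x = 0
  u_yy = 2 A + B e^{y}
Term by term:
  -u_x = 0
  -2·u_yy = - 4 A - 2 B e^{y}
So the left-hand side equals
  - 4 A - 2 B e^{y}
This must equal f(x, y) = 12 - 4 e^{y} identically.
Matching coefficients of the independent functions:
  [constant term]:  - 4 A = 12
  [e^{y}]:  - 2 B = -4
Solving: A = -3, B = 2.
Check against the point condition:
  u(0, 0) = 2  ⟹  B = 2  ✓
Hence u(x, y) = - 3 y^{2} + 2 e^{y}.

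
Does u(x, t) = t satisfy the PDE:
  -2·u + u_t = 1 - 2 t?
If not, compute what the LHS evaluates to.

Answer: Yes

Derivation:
Evaluate each term of the left-hand side for u = t.
Derivatives:
  u_t = 1
Terms:
  -2·u = - 2 t
  u_t = 1
Sum: LHS = 1 - 2 t
This is exactly the given right-hand side, so u is a solution.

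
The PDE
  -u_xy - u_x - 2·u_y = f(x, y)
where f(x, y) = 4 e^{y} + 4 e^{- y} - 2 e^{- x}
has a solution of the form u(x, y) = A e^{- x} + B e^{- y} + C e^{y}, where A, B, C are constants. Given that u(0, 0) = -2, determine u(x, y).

Substitute the ansatz u = A e^{- x} + B e^{- y} + C e^{y} into the left-hand side.
Derivatives of the ansatz:
  u_xy = 0
  u_x = - A e^{- x}
  u_y = - B e^{- y} + C e^{y}
Term by term:
  -u_xy = 0
  -u_x = A e^{- x}
  -2·u_y = 2 B e^{- y} - 2 C e^{y}
So the left-hand side equals
  A e^{- x} + 2 B e^{- y} - 2 C e^{y}
This must equal f(x, y) = 4 e^{y} + 4 e^{- y} - 2 e^{- x} identically.
Matching coefficients of the independent functions:
  [e^{- x}]:  A = -2
  [e^{- y}]:  2 B = 4
  [e^{y}]:  - 2 C = 4
Solving: A = -2, B = 2, C = -2.
Check against the point condition:
  u(0, 0) = -2  ⟹  A + B + C = -2  ✓
Hence u(x, y) = - 2 e^{y} + 2 e^{- y} - 2 e^{- x}.

Answer: u(x, y) = - 2 e^{y} + 2 e^{- y} - 2 e^{- x}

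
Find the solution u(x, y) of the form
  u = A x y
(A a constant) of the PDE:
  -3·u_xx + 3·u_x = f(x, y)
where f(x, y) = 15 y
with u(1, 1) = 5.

Substitute the ansatz u = A x y into the left-hand side.
Derivatives of the ansatz:
  u_xx = 0
  u_x = A y
Term by term:
  -3·u_xx = 0
  3·u_x = 3 A y
So the left-hand side equals
  3 A y
This must equal f(x, y) = 15 y identically.
Matching coefficients of the independent functions:
  [y]:  3 A = 15
Solving: A = 5.
Check against the point condition:
  u(1, 1) = 5  ⟹  A = 5  ✓
Hence u(x, y) = 5 x y.

Answer: u(x, y) = 5 x y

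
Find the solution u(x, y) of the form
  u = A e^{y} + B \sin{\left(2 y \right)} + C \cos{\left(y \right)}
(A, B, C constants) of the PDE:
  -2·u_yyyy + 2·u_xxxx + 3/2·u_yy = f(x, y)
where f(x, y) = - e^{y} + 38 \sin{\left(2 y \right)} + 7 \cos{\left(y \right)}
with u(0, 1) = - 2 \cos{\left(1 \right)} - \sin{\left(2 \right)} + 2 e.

Substitute the ansatz u = A e^{y} + B \sin{\left(2 y \right)} + C \cos{\left(y \right)} into the left-hand side.
Derivatives of the ansatz:
  u_yyyy = A e^{y} + 16 B \sin{\left(2 y \right)} + C \cos{\left(y \right)}
  u_xxxx = 0
  u_yy = A e^{y} - 4 B \sin{\left(2 y \right)} - C \cos{\left(y \right)}
Term by term:
  -2·u_yyyy = - 2 A e^{y} - 32 B \sin{\left(2 y \right)} - 2 C \cos{\left(y \right)}
  2·u_xxxx = 0
  3/2·u_yy = \frac{3 A e^{y}}{2} - 6 B \sin{\left(2 y \right)} - \frac{3 C \cos{\left(y \right)}}{2}
So the left-hand side equals
  - \frac{A e^{y}}{2} - 38 B \sin{\left(2 y \right)} - \frac{7 C \cos{\left(y \right)}}{2}
This must equal f(x, y) = - e^{y} + 38 \sin{\left(2 y \right)} + 7 \cos{\left(y \right)} identically.
Matching coefficients of the independent functions:
  [e^{y}]:  - \frac{A}{2} = -1
  [\sin{\left(2 y \right)}]:  - 38 B = 38
  [\cos{\left(y \right)}]:  - \frac{7 C}{2} = 7
Solving: A = 2, B = -1, C = -2.
Check against the point condition:
  u(0, 1) = - 2 \cos{\left(1 \right)} - \sin{\left(2 \right)} + 2 e  ⟹  e A + B \sin{\left(2 \right)} + C \cos{\left(1 \right)} = - 2 \cos{\left(1 \right)} - \sin{\left(2 \right)} + 2 e  ✓
Hence u(x, y) = 2 e^{y} - \sin{\left(2 y \right)} - 2 \cos{\left(y \right)}.

Answer: u(x, y) = 2 e^{y} - \sin{\left(2 y \right)} - 2 \cos{\left(y \right)}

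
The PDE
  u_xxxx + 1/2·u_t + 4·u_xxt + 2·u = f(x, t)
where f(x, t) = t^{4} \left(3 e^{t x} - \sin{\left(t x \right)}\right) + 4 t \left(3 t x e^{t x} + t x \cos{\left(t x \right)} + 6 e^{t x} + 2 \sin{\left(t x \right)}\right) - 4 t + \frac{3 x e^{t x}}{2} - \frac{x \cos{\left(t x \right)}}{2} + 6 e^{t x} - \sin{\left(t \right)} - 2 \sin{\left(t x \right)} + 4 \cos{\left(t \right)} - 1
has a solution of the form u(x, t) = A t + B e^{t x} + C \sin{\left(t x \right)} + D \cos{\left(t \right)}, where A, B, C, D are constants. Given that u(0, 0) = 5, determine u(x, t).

Substitute the ansatz u = A t + B e^{t x} + C \sin{\left(t x \right)} + D \cos{\left(t \right)} into the left-hand side.
Derivatives of the ansatz:
  u_xxxx = B t^{4} e^{t x} + C t^{4} \sin{\left(t x \right)}
  u_t = A + B x e^{t x} + C x \cos{\left(t x \right)} - D \sin{\left(t \right)}
  u_xxt = B t^{2} x e^{t x} + 2 B t e^{t x} - C t^{2} x \cos{\left(t x \right)} - 2 C t \sin{\left(t x \right)}
Term by term:
  u_xxxx = B t^{4} e^{t x} + C t^{4} \sin{\left(t x \right)}
  1/2·u_t = \frac{A}{2} + \frac{B x e^{t x}}{2} + \frac{C x \cos{\left(t x \right)}}{2} - \frac{D \sin{\left(t \right)}}{2}
  4·u_xxt = 4 B t^{2} x e^{t x} + 8 B t e^{t x} - 4 C t^{2} x \cos{\left(t x \right)} - 8 C t \sin{\left(t x \right)}
  2·u = 2 A t + 2 B e^{t x} + 2 C \sin{\left(t x \right)} + 2 D \cos{\left(t \right)}
So the left-hand side equals
  2 A t + \frac{A}{2} + B t^{4} e^{t x} + 4 B t^{2} x e^{t x} + 8 B t e^{t x} + \frac{B x e^{t x}}{2} + 2 B e^{t x} + C t^{4} \sin{\left(t x \right)} - 4 C t^{2} x \cos{\left(t x \right)} - 8 C t \sin{\left(t x \right)} + \frac{C x \cos{\left(t x \right)}}{2} + 2 C \sin{\left(t x \right)} - \frac{D \sin{\left(t \right)}}{2} + 2 D \cos{\left(t \right)}
This must equal f(x, t) identically; expanded, f = 3 t^{4} e^{t x} - t^{4} \sin{\left(t x \right)} + 12 t^{2} x e^{t x} + 4 t^{2} x \cos{\left(t x \right)} + 24 t e^{t x} + 8 t \sin{\left(t x \right)} - 4 t + \frac{3 x e^{t x}}{2} - \frac{x \cos{\left(t x \right)}}{2} + 6 e^{t x} - \sin{\left(t \right)} - 2 \sin{\left(t x \right)} + 4 \cos{\left(t \right)} - 1.
Matching coefficients of the independent functions:
  [constant term]:  \frac{A}{2} = -1
  [t]:  2 A = -4
  [t e^{t x}]:  8 B = 24
  [t \sin{\left(t x \right)}]:  - 8 C = 8
  [t^{4} e^{t x}]:  B = 3
  [t^{4} \sin{\left(t x \right)}]:  C = -1
  [x e^{t x}]:  \frac{B}{2} = \frac{3}{2}
  [x \cos{\left(t x \right)}]:  \frac{C}{2} = - \frac{1}{2}
  [t^{2} x e^{t x}]:  4 B = 12
  [t^{2} x \cos{\left(t x \right)}]:  - 4 C = 4
  [e^{t x}]:  2 B = 6
  [\sin{\left(t \right)}]:  - \frac{D}{2} = -1
  [\sin{\left(t x \right)}]:  2 C = -2
  [\cos{\left(t \right)}]:  2 D = 4
Solving: A = -2, B = 3, C = -1, D = 2.
Check against the point condition:
  u(0, 0) = 5  ⟹  B + D = 5  ✓
Hence u(x, t) = - 2 t + 3 e^{t x} - \sin{\left(t x \right)} + 2 \cos{\left(t \right)}.

Answer: u(x, t) = - 2 t + 3 e^{t x} - \sin{\left(t x \right)} + 2 \cos{\left(t \right)}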